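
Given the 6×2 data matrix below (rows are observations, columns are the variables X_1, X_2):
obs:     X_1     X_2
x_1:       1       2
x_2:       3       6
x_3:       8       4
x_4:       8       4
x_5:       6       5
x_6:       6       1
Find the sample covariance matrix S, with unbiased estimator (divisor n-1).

Step 1 — column means:
  mean(X_1) = (1 + 3 + 8 + 8 + 6 + 6) / 6 = 32/6 = 5.3333
  mean(X_2) = (2 + 6 + 4 + 4 + 5 + 1) / 6 = 22/6 = 3.6667

Step 2 — sample covariance S[i,j] = (1/(n-1)) · Σ_k (x_{k,i} - mean_i) · (x_{k,j} - mean_j), with n-1 = 5.
  S[X_1,X_1] = ((-4.3333)·(-4.3333) + (-2.3333)·(-2.3333) + (2.6667)·(2.6667) + (2.6667)·(2.6667) + (0.6667)·(0.6667) + (0.6667)·(0.6667)) / 5 = 39.3333/5 = 7.8667
  S[X_1,X_2] = ((-4.3333)·(-1.6667) + (-2.3333)·(2.3333) + (2.6667)·(0.3333) + (2.6667)·(0.3333) + (0.6667)·(1.3333) + (0.6667)·(-2.6667)) / 5 = 2.6667/5 = 0.5333
  S[X_2,X_2] = ((-1.6667)·(-1.6667) + (2.3333)·(2.3333) + (0.3333)·(0.3333) + (0.3333)·(0.3333) + (1.3333)·(1.3333) + (-2.6667)·(-2.6667)) / 5 = 17.3333/5 = 3.4667

S is symmetric (S[j,i] = S[i,j]). Assembling:

S = [[7.8667, 0.5333],
 [0.5333, 3.4667]]


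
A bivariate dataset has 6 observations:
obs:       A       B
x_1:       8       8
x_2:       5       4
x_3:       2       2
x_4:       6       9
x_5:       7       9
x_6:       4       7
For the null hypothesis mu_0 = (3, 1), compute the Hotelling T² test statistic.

Step 1 — sample mean vector:
  mean(A) = (8 + 5 + 2 + 6 + 7 + 4) / 6 = 32/6 = 5.3333
  mean(B) = (8 + 4 + 2 + 9 + 9 + 7) / 6 = 39/6 = 6.5
  x̄ = (5.3333, 6.5),  deviation x̄ - mu_0 = (5.3333, 6.5) - (3, 1) = (2.3333, 5.5).

Step 2 — sample covariance matrix, S[i,j] = (1/(n-1)) · Σ_k (x_{k,i} - mean_i) · (x_{k,j} - mean_j), divisor n-1 = 5:
  S[A,A] = ((2.6667)·(2.6667) + (-0.3333)·(-0.3333) + (-3.3333)·(-3.3333) + (0.6667)·(0.6667) + (1.6667)·(1.6667) + (-1.3333)·(-1.3333)) / 5 = 23.3333/5 = 4.6667
  S[A,B] = ((2.6667)·(1.5) + (-0.3333)·(-2.5) + (-3.3333)·(-4.5) + (0.6667)·(2.5) + (1.6667)·(2.5) + (-1.3333)·(0.5)) / 5 = 25/5 = 5
  S[B,B] = ((1.5)·(1.5) + (-2.5)·(-2.5) + (-4.5)·(-4.5) + (2.5)·(2.5) + (2.5)·(2.5) + (0.5)·(0.5)) / 5 = 41.5/5 = 8.3
  S = [[4.6667, 5],
 [5, 8.3]].

Step 3 — invert S. det(S) = 4.6667·8.3 - (5)² = 13.7333.
  S^{-1} = (1/det) · [[d, -b], [-b, a]] = [[0.6044, -0.3641],
 [-0.3641, 0.3398]].

Step 4 — quadratic form (x̄ - mu_0)^T · S^{-1} · (x̄ - mu_0):
  S^{-1} · (x̄ - mu_0) = (-0.5922, 1.0194),
  (x̄ - mu_0)^T · [...] = (2.3333)·(-0.5922) + (5.5)·(1.0194) = 4.2249.

Step 5 — scale by n: T² = 6 · 4.2249 = 25.3495.

T² ≈ 25.3495


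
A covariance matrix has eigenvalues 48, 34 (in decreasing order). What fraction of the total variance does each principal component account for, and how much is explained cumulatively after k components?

Step 1 — total variance = trace(Sigma) = Σ λ_i = 48 + 34 = 82.

Step 2 — fraction explained by component i = λ_i / Σ λ:
  PC1: 48/82 = 0.5854
  PC2: 34/82 = 0.4146

Step 3 — cumulative fraction after k components = (λ_1 + ... + λ_k) / Σ λ:
  k = 1: 48/82 = 0.5854
  k = 2: (48 + 34)/82 = 82/82 = 1

Summary (fraction, with percent):

explained: PC1 0.5854 (58.54%), PC2 0.4146 (41.46%);  cumulative: 0.5854, 1


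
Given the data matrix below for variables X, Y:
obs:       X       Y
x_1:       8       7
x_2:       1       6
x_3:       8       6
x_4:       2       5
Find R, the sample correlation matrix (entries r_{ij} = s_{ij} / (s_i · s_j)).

Step 1 — column means:
  mean(X) = (8 + 1 + 8 + 2) / 4 = 19/4 = 4.75
  mean(Y) = (7 + 6 + 6 + 5) / 4 = 24/4 = 6

Step 2 — sample variances and covariances s[i,j] = (1/(n-1)) · Σ_k (x_{k,i} - mean_i) · (x_{k,j} - mean_j), with n-1 = 3:
  s[X,X] = ((3.25)·(3.25) + (-3.75)·(-3.75) + (3.25)·(3.25) + (-2.75)·(-2.75)) / 3 = 42.75/3 = 14.25
  s[X,Y] = ((3.25)·(1) + (-3.75)·(0) + (3.25)·(0) + (-2.75)·(-1)) / 3 = 6/3 = 2
  s[Y,Y] = ((1)·(1) + (0)·(0) + (0)·(0) + (-1)·(-1)) / 3 = 2/3 = 0.6667
  Sample standard deviations s_i = √(s[i,i]):
  s(X) = √(14.25) = 3.7749
  s(Y) = √(0.6667) = 0.8165

Step 3 — r_{ij} = s_{ij} / (s_i · s_j):
  r[X,X] = 1 (diagonal).
  r[X,Y] = 2 / (3.7749 · 0.8165) = 2 / 3.0822 = 0.6489
  r[Y,Y] = 1 (diagonal).

R is symmetric with unit diagonal. Assembling:

R = [[1, 0.6489],
 [0.6489, 1]]


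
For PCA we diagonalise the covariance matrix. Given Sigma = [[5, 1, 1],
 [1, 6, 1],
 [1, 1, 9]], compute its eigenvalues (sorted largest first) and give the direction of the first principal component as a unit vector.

Step 1 — characteristic polynomial p(λ) = det(λI - Sigma) = λ³ - tr·λ² + c_1·λ - det, where tr = trace, c_1 = sum of the principal 2×2 minors, det = det(Sigma):
  tr = 5 + 6 + 9 = 20,
  c_1 = (5·6 - (1)²) + (5·9 - (1)²) + (6·9 - (1)²) = 29 + 44 + 53 = 126,
  det = 5·(6·9 - (1)²) - (1)·((1)·9 - (1)·(1)) + (1)·((1)·(1) - 6·(1)) = 5·(53) - (1)·(8) + (1)·(-5) = 252.
  So p(λ) = λ³ - 20λ² + 126λ - 252.
Step 2 — look for an integer root (rational root theorem: any rational root is an integer divisor of 252). Testing λ = 6:
  p(6) = 216 - 720 + 756 - 252 = 0  ✓
  Dividing out (λ - 6): p(λ) = (λ - 6)(λ² - 14λ + 42).
Step 3 — remaining eigenvalues from the quadratic λ² - 14λ + 42 = 0:
  Δ = 14² - 4·42 = 196 - 168 = 28,  λ = (14 ± √28)/2 = (14 ± 5.2915)/2 ≈ 9.6458 or 4.3542.
  Sorted: λ_1 = 9.6458,  λ_2 = 6,  λ_3 = 4.3542  (check: sum = 20 = tr ✓).

Step 4 — unit eigenvector for λ_1 ≈ 9.6458: v spans the null space of (Sigma - λ_1 I), whose rows are
  r_1 = (-4.6458, 1, 1),  r_2 = (1, -3.6458, 1),  r_3 = (1, 1, -0.6458).
  v is orthogonal to every row, so take v ∝ r_1 × r_2 = ((1)·(1) - (1)·(-3.6458), (1)·(1) - (-4.6458)·(1), (-4.6458)·(-3.6458) - (1)·(1)) ≈ (4.6458, 5.6458, 15.9373).
  Let u = (4.6458, 5.6458, 15.9373).
  ||u|| = √((4.6458)² + (5.6458)² + (15.9373)²) = √(307.4536) ≈ 17.5344,  v_1 = u/||u|| ≈ (0.265, 0.322, 0.9089) (||v_1|| = 1).

λ_1 = 9.6458,  λ_2 = 6,  λ_3 = 4.3542;  v_1 ≈ (0.265, 0.322, 0.9089)


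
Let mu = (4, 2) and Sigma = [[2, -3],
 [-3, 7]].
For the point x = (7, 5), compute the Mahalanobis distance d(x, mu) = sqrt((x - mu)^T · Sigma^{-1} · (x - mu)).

Step 1 — centre the observation: (x - mu) = (3, 3).

Step 2 — invert Sigma. det(Sigma) = 2·7 - (-3)² = 5.
  Sigma^{-1} = (1/det) · [[d, -b], [-b, a]] = [[1.4, 0.6],
 [0.6, 0.4]].

Step 3 — form the quadratic (x - mu)^T · Sigma^{-1} · (x - mu):
  Sigma^{-1} · (x - mu) = (6, 3).
  (x - mu)^T · [Sigma^{-1} · (x - mu)] = (3)·(6) + (3)·(3) = 27.

Step 4 — take square root: d = √(27) ≈ 5.1962.

d(x, mu) = √(27) ≈ 5.1962


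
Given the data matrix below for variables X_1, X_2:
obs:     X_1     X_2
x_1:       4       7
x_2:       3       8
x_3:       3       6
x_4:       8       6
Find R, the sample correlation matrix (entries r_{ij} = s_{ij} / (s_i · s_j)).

Step 1 — column means:
  mean(X_1) = (4 + 3 + 3 + 8) / 4 = 18/4 = 4.5
  mean(X_2) = (7 + 8 + 6 + 6) / 4 = 27/4 = 6.75

Step 2 — sample variances and covariances s[i,j] = (1/(n-1)) · Σ_k (x_{k,i} - mean_i) · (x_{k,j} - mean_j), with n-1 = 3:
  s[X_1,X_1] = ((-0.5)·(-0.5) + (-1.5)·(-1.5) + (-1.5)·(-1.5) + (3.5)·(3.5)) / 3 = 17/3 = 5.6667
  s[X_1,X_2] = ((-0.5)·(0.25) + (-1.5)·(1.25) + (-1.5)·(-0.75) + (3.5)·(-0.75)) / 3 = -3.5/3 = -1.1667
  s[X_2,X_2] = ((0.25)·(0.25) + (1.25)·(1.25) + (-0.75)·(-0.75) + (-0.75)·(-0.75)) / 3 = 2.75/3 = 0.9167
  Sample standard deviations s_i = √(s[i,i]):
  s(X_1) = √(5.6667) = 2.3805
  s(X_2) = √(0.9167) = 0.9574

Step 3 — r_{ij} = s_{ij} / (s_i · s_j):
  r[X_1,X_1] = 1 (diagonal).
  r[X_1,X_2] = -1.1667 / (2.3805 · 0.9574) = -1.1667 / 2.2791 = -0.5119
  r[X_2,X_2] = 1 (diagonal).

R is symmetric with unit diagonal. Assembling:

R = [[1, -0.5119],
 [-0.5119, 1]]


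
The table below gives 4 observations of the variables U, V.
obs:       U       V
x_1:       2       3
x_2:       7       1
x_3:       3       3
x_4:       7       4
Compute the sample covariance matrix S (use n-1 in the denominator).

Step 1 — column means:
  mean(U) = (2 + 7 + 3 + 7) / 4 = 19/4 = 4.75
  mean(V) = (3 + 1 + 3 + 4) / 4 = 11/4 = 2.75

Step 2 — sample covariance S[i,j] = (1/(n-1)) · Σ_k (x_{k,i} - mean_i) · (x_{k,j} - mean_j), with n-1 = 3.
  S[U,U] = ((-2.75)·(-2.75) + (2.25)·(2.25) + (-1.75)·(-1.75) + (2.25)·(2.25)) / 3 = 20.75/3 = 6.9167
  S[U,V] = ((-2.75)·(0.25) + (2.25)·(-1.75) + (-1.75)·(0.25) + (2.25)·(1.25)) / 3 = -2.25/3 = -0.75
  S[V,V] = ((0.25)·(0.25) + (-1.75)·(-1.75) + (0.25)·(0.25) + (1.25)·(1.25)) / 3 = 4.75/3 = 1.5833

S is symmetric (S[j,i] = S[i,j]). Assembling:

S = [[6.9167, -0.75],
 [-0.75, 1.5833]]


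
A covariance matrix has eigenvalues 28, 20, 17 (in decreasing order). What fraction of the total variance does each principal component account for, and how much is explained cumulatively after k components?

Step 1 — total variance = trace(Sigma) = Σ λ_i = 28 + 20 + 17 = 65.

Step 2 — fraction explained by component i = λ_i / Σ λ:
  PC1: 28/65 = 0.4308
  PC2: 20/65 = 0.3077
  PC3: 17/65 = 0.2615

Step 3 — cumulative fraction after k components = (λ_1 + ... + λ_k) / Σ λ:
  k = 1: 28/65 = 0.4308
  k = 2: (28 + 20)/65 = 48/65 = 0.7385
  k = 3: (28 + 20 + 17)/65 = 65/65 = 1

Summary (fraction, with percent):

explained: PC1 0.4308 (43.08%), PC2 0.3077 (30.77%), PC3 0.2615 (26.15%);  cumulative: 0.4308, 0.7385, 1


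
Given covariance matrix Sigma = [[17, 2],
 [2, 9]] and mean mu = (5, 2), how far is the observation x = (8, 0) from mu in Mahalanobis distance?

Step 1 — centre the observation: (x - mu) = (3, -2).

Step 2 — invert Sigma. det(Sigma) = 17·9 - (2)² = 149.
  Sigma^{-1} = (1/det) · [[d, -b], [-b, a]] = [[0.0604, -0.0134],
 [-0.0134, 0.1141]].

Step 3 — form the quadratic (x - mu)^T · Sigma^{-1} · (x - mu):
  Sigma^{-1} · (x - mu) = (0.2081, -0.2685).
  (x - mu)^T · [Sigma^{-1} · (x - mu)] = (3)·(0.2081) + (-2)·(-0.2685) = 1.1611.

Step 4 — take square root: d = √(1.1611) ≈ 1.0775.

d(x, mu) = √(1.1611) ≈ 1.0775


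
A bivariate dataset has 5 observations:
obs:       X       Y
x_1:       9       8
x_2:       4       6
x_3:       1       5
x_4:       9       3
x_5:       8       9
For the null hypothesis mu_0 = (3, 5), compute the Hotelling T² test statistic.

Step 1 — sample mean vector:
  mean(X) = (9 + 4 + 1 + 9 + 8) / 5 = 31/5 = 6.2
  mean(Y) = (8 + 6 + 5 + 3 + 9) / 5 = 31/5 = 6.2
  x̄ = (6.2, 6.2),  deviation x̄ - mu_0 = (6.2, 6.2) - (3, 5) = (3.2, 1.2).

Step 2 — sample covariance matrix, S[i,j] = (1/(n-1)) · Σ_k (x_{k,i} - mean_i) · (x_{k,j} - mean_j), divisor n-1 = 4:
  S[X,X] = ((2.8)·(2.8) + (-2.2)·(-2.2) + (-5.2)·(-5.2) + (2.8)·(2.8) + (1.8)·(1.8)) / 4 = 50.8/4 = 12.7
  S[X,Y] = ((2.8)·(1.8) + (-2.2)·(-0.2) + (-5.2)·(-1.2) + (2.8)·(-3.2) + (1.8)·(2.8)) / 4 = 7.8/4 = 1.95
  S[Y,Y] = ((1.8)·(1.8) + (-0.2)·(-0.2) + (-1.2)·(-1.2) + (-3.2)·(-3.2) + (2.8)·(2.8)) / 4 = 22.8/4 = 5.7
  S = [[12.7, 1.95],
 [1.95, 5.7]].

Step 3 — invert S. det(S) = 12.7·5.7 - (1.95)² = 68.5875.
  S^{-1} = (1/det) · [[d, -b], [-b, a]] = [[0.0831, -0.0284],
 [-0.0284, 0.1852]].

Step 4 — quadratic form (x̄ - mu_0)^T · S^{-1} · (x̄ - mu_0):
  S^{-1} · (x̄ - mu_0) = (0.2318, 0.1312),
  (x̄ - mu_0)^T · [...] = (3.2)·(0.2318) + (1.2)·(0.1312) = 0.8993.

Step 5 — scale by n: T² = 5 · 0.8993 = 4.4964.

T² ≈ 4.4964


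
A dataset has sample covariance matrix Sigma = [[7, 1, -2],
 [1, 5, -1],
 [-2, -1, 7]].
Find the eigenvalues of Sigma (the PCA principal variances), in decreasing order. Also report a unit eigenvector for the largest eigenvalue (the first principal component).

Step 1 — characteristic polynomial p(λ) = det(λI - Sigma) = λ³ - tr·λ² + c_1·λ - det, where tr = trace, c_1 = sum of the principal 2×2 minors, det = det(Sigma):
  tr = 7 + 5 + 7 = 19,
  c_1 = (7·5 - (1)²) + (7·7 - (-2)²) + (5·7 - (-1)²) = 34 + 45 + 34 = 113,
  det = 7·(5·7 - (-1)²) - (1)·((1)·7 - (-1)·(-2)) + (-2)·((1)·(-1) - 5·(-2)) = 7·(34) - (1)·(5) + (-2)·(9) = 215.
  So p(λ) = λ³ - 19λ² + 113λ - 215.
Step 2 — look for an integer root (rational root theorem: any rational root is an integer divisor of 215). Testing λ = 5:
  p(5) = 125 - 475 + 565 - 215 = 0  ✓
  Dividing out (λ - 5): p(λ) = (λ - 5)(λ² - 14λ + 43).
Step 3 — remaining eigenvalues from the quadratic λ² - 14λ + 43 = 0:
  Δ = 14² - 4·43 = 196 - 172 = 24,  λ = (14 ± √24)/2 = (14 ± 4.899)/2 ≈ 9.4495 or 4.5505.
  Sorted: λ_1 = 9.4495,  λ_2 = 5,  λ_3 = 4.5505  (check: sum = 19 = tr ✓).

Step 4 — unit eigenvector for λ_1 ≈ 9.4495: v spans the null space of (Sigma - λ_1 I), whose rows are
  r_1 = (-2.4495, 1, -2),  r_2 = (1, -4.4495, -1),  r_3 = (-2, -1, -2.4495).
  v is orthogonal to every row, so take v ∝ r_1 × r_2 = ((1)·(-1) - (-2)·(-4.4495), (-2)·(1) - (-2.4495)·(-1), (-2.4495)·(-4.4495) - (1)·(1)) ≈ (-9.899, -4.4495, 9.899).
  Rescale (multiply by -1 so the first nonzero entry is positive): u = (9.899, 4.4495, -9.899).
  ||u|| = √((9.899)² + (4.4495)² + (-9.899)²) = √(215.7775) ≈ 14.6894,  v_1 = u/||u|| ≈ (0.6739, 0.3029, -0.6739) (||v_1|| = 1).

λ_1 = 9.4495,  λ_2 = 5,  λ_3 = 4.5505;  v_1 ≈ (0.6739, 0.3029, -0.6739)


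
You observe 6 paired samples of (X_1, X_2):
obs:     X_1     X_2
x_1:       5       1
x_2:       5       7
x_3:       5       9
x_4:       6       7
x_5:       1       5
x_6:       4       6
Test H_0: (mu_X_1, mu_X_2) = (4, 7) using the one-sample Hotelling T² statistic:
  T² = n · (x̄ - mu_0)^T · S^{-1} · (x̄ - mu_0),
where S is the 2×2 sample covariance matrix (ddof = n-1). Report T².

Step 1 — sample mean vector:
  mean(X_1) = (5 + 5 + 5 + 6 + 1 + 4) / 6 = 26/6 = 4.3333
  mean(X_2) = (1 + 7 + 9 + 7 + 5 + 6) / 6 = 35/6 = 5.8333
  x̄ = (4.3333, 5.8333),  deviation x̄ - mu_0 = (4.3333, 5.8333) - (4, 7) = (0.3333, -1.1667).

Step 2 — sample covariance matrix, S[i,j] = (1/(n-1)) · Σ_k (x_{k,i} - mean_i) · (x_{k,j} - mean_j), divisor n-1 = 5:
  S[X_1,X_1] = ((0.6667)·(0.6667) + (0.6667)·(0.6667) + (0.6667)·(0.6667) + (1.6667)·(1.6667) + (-3.3333)·(-3.3333) + (-0.3333)·(-0.3333)) / 5 = 15.3333/5 = 3.0667
  S[X_1,X_2] = ((0.6667)·(-4.8333) + (0.6667)·(1.1667) + (0.6667)·(3.1667) + (1.6667)·(1.1667) + (-3.3333)·(-0.8333) + (-0.3333)·(0.1667)) / 5 = 4.3333/5 = 0.8667
  S[X_2,X_2] = ((-4.8333)·(-4.8333) + (1.1667)·(1.1667) + (3.1667)·(3.1667) + (1.1667)·(1.1667) + (-0.8333)·(-0.8333) + (0.1667)·(0.1667)) / 5 = 36.8333/5 = 7.3667
  S = [[3.0667, 0.8667],
 [0.8667, 7.3667]].

Step 3 — invert S. det(S) = 3.0667·7.3667 - (0.8667)² = 21.84.
  S^{-1} = (1/det) · [[d, -b], [-b, a]] = [[0.3373, -0.0397],
 [-0.0397, 0.1404]].

Step 4 — quadratic form (x̄ - mu_0)^T · S^{-1} · (x̄ - mu_0):
  S^{-1} · (x̄ - mu_0) = (0.1587, -0.177),
  (x̄ - mu_0)^T · [...] = (0.3333)·(0.1587) + (-1.1667)·(-0.177) = 0.2595.

Step 5 — scale by n: T² = 6 · 0.2595 = 1.5568.

T² ≈ 1.5568


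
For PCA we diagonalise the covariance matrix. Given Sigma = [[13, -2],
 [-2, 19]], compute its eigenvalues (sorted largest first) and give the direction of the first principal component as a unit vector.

Step 1 — characteristic polynomial of 2×2 Sigma:
  det(Sigma - λI) = λ² - trace · λ + det = 0.
  trace = 13 + 19 = 32, det = 13·19 - (-2)² = 243.
Step 2 — discriminant:
  Δ = trace² - 4·det = 1024 - 972 = 52.
Step 3 — eigenvalues:
  λ = (trace ± √Δ)/2 = (32 ± 7.2111)/2,
  λ_1 = 19.6056,  λ_2 = 12.3944.

Step 4 — unit eigenvector for λ_1: solve (Sigma - λ_1 I)v = 0. First row:
  (13 - 19.6056)·v_x + (-2)·v_y = 0, i.e. (-6.6056)·v_x + (-2)·v_y = 0,
  so v ∝ (b, λ_1 - a) = (-2, 6.6056); multiply by -1 so the first entry is positive: u = (2, -6.6056).
  ||u|| = √((2)² + (-6.6056)²) = √(47.6333) ≈ 6.9017,
  v_1 = u/||u|| ≈ (0.2898, -0.9571) (||v_1|| = 1).

λ_1 = 19.6056,  λ_2 = 12.3944;  v_1 ≈ (0.2898, -0.9571)


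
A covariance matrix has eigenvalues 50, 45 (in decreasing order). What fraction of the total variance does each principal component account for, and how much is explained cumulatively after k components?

Step 1 — total variance = trace(Sigma) = Σ λ_i = 50 + 45 = 95.

Step 2 — fraction explained by component i = λ_i / Σ λ:
  PC1: 50/95 = 0.5263
  PC2: 45/95 = 0.4737

Step 3 — cumulative fraction after k components = (λ_1 + ... + λ_k) / Σ λ:
  k = 1: 50/95 = 0.5263
  k = 2: (50 + 45)/95 = 95/95 = 1

Summary (fraction, with percent):

explained: PC1 0.5263 (52.63%), PC2 0.4737 (47.37%);  cumulative: 0.5263, 1


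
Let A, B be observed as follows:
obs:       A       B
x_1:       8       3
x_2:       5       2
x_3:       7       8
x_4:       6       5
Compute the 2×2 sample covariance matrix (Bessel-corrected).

Step 1 — column means:
  mean(A) = (8 + 5 + 7 + 6) / 4 = 26/4 = 6.5
  mean(B) = (3 + 2 + 8 + 5) / 4 = 18/4 = 4.5

Step 2 — sample covariance S[i,j] = (1/(n-1)) · Σ_k (x_{k,i} - mean_i) · (x_{k,j} - mean_j), with n-1 = 3.
  S[A,A] = ((1.5)·(1.5) + (-1.5)·(-1.5) + (0.5)·(0.5) + (-0.5)·(-0.5)) / 3 = 5/3 = 1.6667
  S[A,B] = ((1.5)·(-1.5) + (-1.5)·(-2.5) + (0.5)·(3.5) + (-0.5)·(0.5)) / 3 = 3/3 = 1
  S[B,B] = ((-1.5)·(-1.5) + (-2.5)·(-2.5) + (3.5)·(3.5) + (0.5)·(0.5)) / 3 = 21/3 = 7

S is symmetric (S[j,i] = S[i,j]). Assembling:

S = [[1.6667, 1],
 [1, 7]]


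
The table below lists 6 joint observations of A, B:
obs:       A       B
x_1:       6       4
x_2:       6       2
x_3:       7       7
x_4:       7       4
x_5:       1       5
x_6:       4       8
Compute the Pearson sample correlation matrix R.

Step 1 — column means:
  mean(A) = (6 + 6 + 7 + 7 + 1 + 4) / 6 = 31/6 = 5.1667
  mean(B) = (4 + 2 + 7 + 4 + 5 + 8) / 6 = 30/6 = 5

Step 2 — sample variances and covariances s[i,j] = (1/(n-1)) · Σ_k (x_{k,i} - mean_i) · (x_{k,j} - mean_j), with n-1 = 5:
  s[A,A] = ((0.8333)·(0.8333) + (0.8333)·(0.8333) + (1.8333)·(1.8333) + (1.8333)·(1.8333) + (-4.1667)·(-4.1667) + (-1.1667)·(-1.1667)) / 5 = 26.8333/5 = 5.3667
  s[A,B] = ((0.8333)·(-1) + (0.8333)·(-3) + (1.8333)·(2) + (1.8333)·(-1) + (-4.1667)·(0) + (-1.1667)·(3)) / 5 = -5/5 = -1
  s[B,B] = ((-1)·(-1) + (-3)·(-3) + (2)·(2) + (-1)·(-1) + (0)·(0) + (3)·(3)) / 5 = 24/5 = 4.8
  Sample standard deviations s_i = √(s[i,i]):
  s(A) = √(5.3667) = 2.3166
  s(B) = √(4.8) = 2.1909

Step 3 — r_{ij} = s_{ij} / (s_i · s_j):
  r[A,A] = 1 (diagonal).
  r[A,B] = -1 / (2.3166 · 2.1909) = -1 / 5.0754 = -0.197
  r[B,B] = 1 (diagonal).

R is symmetric with unit diagonal. Assembling:

R = [[1, -0.197],
 [-0.197, 1]]


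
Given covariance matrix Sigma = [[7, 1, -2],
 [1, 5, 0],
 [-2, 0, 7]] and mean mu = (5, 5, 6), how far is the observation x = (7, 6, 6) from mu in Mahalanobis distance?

Step 1 — centre the observation: (x - mu) = (2, 1, 0).

Step 2 — invert Sigma (cofactor / det for 3×3, or solve directly):
  Sigma^{-1} = [[0.1606, -0.0321, 0.0459],
 [-0.0321, 0.2064, -0.0092],
 [0.0459, -0.0092, 0.156]].

Step 3 — form the quadratic (x - mu)^T · Sigma^{-1} · (x - mu):
  Sigma^{-1} · (x - mu) = (0.289, 0.1422, 0.0826).
  (x - mu)^T · [Sigma^{-1} · (x - mu)] = (2)·(0.289) + (1)·(0.1422) + (0)·(0.0826) = 0.7202.

Step 4 — take square root: d = √(0.7202) ≈ 0.8486.

d(x, mu) = √(0.7202) ≈ 0.8486


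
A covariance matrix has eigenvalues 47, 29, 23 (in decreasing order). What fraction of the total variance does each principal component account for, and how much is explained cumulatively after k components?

Step 1 — total variance = trace(Sigma) = Σ λ_i = 47 + 29 + 23 = 99.

Step 2 — fraction explained by component i = λ_i / Σ λ:
  PC1: 47/99 = 0.4747
  PC2: 29/99 = 0.2929
  PC3: 23/99 = 0.2323

Step 3 — cumulative fraction after k components = (λ_1 + ... + λ_k) / Σ λ:
  k = 1: 47/99 = 0.4747
  k = 2: (47 + 29)/99 = 76/99 = 0.7677
  k = 3: (47 + 29 + 23)/99 = 99/99 = 1

Summary (fraction, with percent):

explained: PC1 0.4747 (47.47%), PC2 0.2929 (29.29%), PC3 0.2323 (23.23%);  cumulative: 0.4747, 0.7677, 1


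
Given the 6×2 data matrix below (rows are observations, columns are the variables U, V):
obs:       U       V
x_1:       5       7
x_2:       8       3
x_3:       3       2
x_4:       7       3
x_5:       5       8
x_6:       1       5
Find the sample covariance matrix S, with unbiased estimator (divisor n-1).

Step 1 — column means:
  mean(U) = (5 + 8 + 3 + 7 + 5 + 1) / 6 = 29/6 = 4.8333
  mean(V) = (7 + 3 + 2 + 3 + 8 + 5) / 6 = 28/6 = 4.6667

Step 2 — sample covariance S[i,j] = (1/(n-1)) · Σ_k (x_{k,i} - mean_i) · (x_{k,j} - mean_j), with n-1 = 5.
  S[U,U] = ((0.1667)·(0.1667) + (3.1667)·(3.1667) + (-1.8333)·(-1.8333) + (2.1667)·(2.1667) + (0.1667)·(0.1667) + (-3.8333)·(-3.8333)) / 5 = 32.8333/5 = 6.5667
  S[U,V] = ((0.1667)·(2.3333) + (3.1667)·(-1.6667) + (-1.8333)·(-2.6667) + (2.1667)·(-1.6667) + (0.1667)·(3.3333) + (-3.8333)·(0.3333)) / 5 = -4.3333/5 = -0.8667
  S[V,V] = ((2.3333)·(2.3333) + (-1.6667)·(-1.6667) + (-2.6667)·(-2.6667) + (-1.6667)·(-1.6667) + (3.3333)·(3.3333) + (0.3333)·(0.3333)) / 5 = 29.3333/5 = 5.8667

S is symmetric (S[j,i] = S[i,j]). Assembling:

S = [[6.5667, -0.8667],
 [-0.8667, 5.8667]]


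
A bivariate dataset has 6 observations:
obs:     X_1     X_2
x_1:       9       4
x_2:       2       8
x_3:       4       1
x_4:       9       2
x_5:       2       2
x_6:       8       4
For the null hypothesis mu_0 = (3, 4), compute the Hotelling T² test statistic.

Step 1 — sample mean vector:
  mean(X_1) = (9 + 2 + 4 + 9 + 2 + 8) / 6 = 34/6 = 5.6667
  mean(X_2) = (4 + 8 + 1 + 2 + 2 + 4) / 6 = 21/6 = 3.5
  x̄ = (5.6667, 3.5),  deviation x̄ - mu_0 = (5.6667, 3.5) - (3, 4) = (2.6667, -0.5).

Step 2 — sample covariance matrix, S[i,j] = (1/(n-1)) · Σ_k (x_{k,i} - mean_i) · (x_{k,j} - mean_j), divisor n-1 = 5:
  S[X_1,X_1] = ((3.3333)·(3.3333) + (-3.6667)·(-3.6667) + (-1.6667)·(-1.6667) + (3.3333)·(3.3333) + (-3.6667)·(-3.6667) + (2.3333)·(2.3333)) / 5 = 57.3333/5 = 11.4667
  S[X_1,X_2] = ((3.3333)·(0.5) + (-3.6667)·(4.5) + (-1.6667)·(-2.5) + (3.3333)·(-1.5) + (-3.6667)·(-1.5) + (2.3333)·(0.5)) / 5 = -9/5 = -1.8
  S[X_2,X_2] = ((0.5)·(0.5) + (4.5)·(4.5) + (-2.5)·(-2.5) + (-1.5)·(-1.5) + (-1.5)·(-1.5) + (0.5)·(0.5)) / 5 = 31.5/5 = 6.3
  S = [[11.4667, -1.8],
 [-1.8, 6.3]].

Step 3 — invert S. det(S) = 11.4667·6.3 - (-1.8)² = 69.
  S^{-1} = (1/det) · [[d, -b], [-b, a]] = [[0.0913, 0.0261],
 [0.0261, 0.1662]].

Step 4 — quadratic form (x̄ - mu_0)^T · S^{-1} · (x̄ - mu_0):
  S^{-1} · (x̄ - mu_0) = (0.2304, -0.0135),
  (x̄ - mu_0)^T · [...] = (2.6667)·(0.2304) + (-0.5)·(-0.0135) = 0.6213.

Step 5 — scale by n: T² = 6 · 0.6213 = 3.7275.

T² ≈ 3.7275


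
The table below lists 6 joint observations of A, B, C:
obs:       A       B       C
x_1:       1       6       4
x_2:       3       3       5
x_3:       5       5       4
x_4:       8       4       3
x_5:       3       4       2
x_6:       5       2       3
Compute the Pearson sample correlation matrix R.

Step 1 — column means:
  mean(A) = (1 + 3 + 5 + 8 + 3 + 5) / 6 = 25/6 = 4.1667
  mean(B) = (6 + 3 + 5 + 4 + 4 + 2) / 6 = 24/6 = 4
  mean(C) = (4 + 5 + 4 + 3 + 2 + 3) / 6 = 21/6 = 3.5

Step 2 — sample variances and covariances s[i,j] = (1/(n-1)) · Σ_k (x_{k,i} - mean_i) · (x_{k,j} - mean_j), with n-1 = 5:
  s[A,A] = ((-3.1667)·(-3.1667) + (-1.1667)·(-1.1667) + (0.8333)·(0.8333) + (3.8333)·(3.8333) + (-1.1667)·(-1.1667) + (0.8333)·(0.8333)) / 5 = 28.8333/5 = 5.7667
  s[A,B] = ((-3.1667)·(2) + (-1.1667)·(-1) + (0.8333)·(1) + (3.8333)·(0) + (-1.1667)·(0) + (0.8333)·(-2)) / 5 = -6/5 = -1.2
  s[A,C] = ((-3.1667)·(0.5) + (-1.1667)·(1.5) + (0.8333)·(0.5) + (3.8333)·(-0.5) + (-1.1667)·(-1.5) + (0.8333)·(-0.5)) / 5 = -3.5/5 = -0.7
  s[B,B] = ((2)·(2) + (-1)·(-1) + (1)·(1) + (0)·(0) + (0)·(0) + (-2)·(-2)) / 5 = 10/5 = 2
  s[B,C] = ((2)·(0.5) + (-1)·(1.5) + (1)·(0.5) + (0)·(-0.5) + (0)·(-1.5) + (-2)·(-0.5)) / 5 = 1/5 = 0.2
  s[C,C] = ((0.5)·(0.5) + (1.5)·(1.5) + (0.5)·(0.5) + (-0.5)·(-0.5) + (-1.5)·(-1.5) + (-0.5)·(-0.5)) / 5 = 5.5/5 = 1.1
  Sample standard deviations s_i = √(s[i,i]):
  s(A) = √(5.7667) = 2.4014
  s(B) = √(2) = 1.4142
  s(C) = √(1.1) = 1.0488

Step 3 — r_{ij} = s_{ij} / (s_i · s_j):
  r[A,A] = 1 (diagonal).
  r[A,B] = -1.2 / (2.4014 · 1.4142) = -1.2 / 3.3961 = -0.3533
  r[A,C] = -0.7 / (2.4014 · 1.0488) = -0.7 / 2.5186 = -0.2779
  r[B,B] = 1 (diagonal).
  r[B,C] = 0.2 / (1.4142 · 1.0488) = 0.2 / 1.4832 = 0.1348
  r[C,C] = 1 (diagonal).

R is symmetric with unit diagonal. Assembling:

R = [[1, -0.3533, -0.2779],
 [-0.3533, 1, 0.1348],
 [-0.2779, 0.1348, 1]]


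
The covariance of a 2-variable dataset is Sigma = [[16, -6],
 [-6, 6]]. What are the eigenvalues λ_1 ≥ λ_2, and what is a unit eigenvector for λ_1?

Step 1 — characteristic polynomial of 2×2 Sigma:
  det(Sigma - λI) = λ² - trace · λ + det = 0.
  trace = 16 + 6 = 22, det = 16·6 - (-6)² = 60.
Step 2 — discriminant:
  Δ = trace² - 4·det = 484 - 240 = 244.
Step 3 — eigenvalues:
  λ = (trace ± √Δ)/2 = (22 ± 15.6205)/2,
  λ_1 = 18.8102,  λ_2 = 3.1898.

Step 4 — unit eigenvector for λ_1: solve (Sigma - λ_1 I)v = 0. First row:
  (16 - 18.8102)·v_x + (-6)·v_y = 0, i.e. (-2.8102)·v_x + (-6)·v_y = 0,
  so v ∝ (b, λ_1 - a) = (-6, 2.8102); multiply by -1 so the first entry is positive: u = (6, -2.8102).
  ||u|| = √((6)² + (-2.8102)²) = √(43.8975) ≈ 6.6255,
  v_1 = u/||u|| ≈ (0.9056, -0.4242) (||v_1|| = 1).

λ_1 = 18.8102,  λ_2 = 3.1898;  v_1 ≈ (0.9056, -0.4242)


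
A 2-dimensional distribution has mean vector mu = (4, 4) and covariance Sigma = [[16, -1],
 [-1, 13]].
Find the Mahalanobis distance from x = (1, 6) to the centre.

Step 1 — centre the observation: (x - mu) = (-3, 2).

Step 2 — invert Sigma. det(Sigma) = 16·13 - (-1)² = 207.
  Sigma^{-1} = (1/det) · [[d, -b], [-b, a]] = [[0.0628, 0.0048],
 [0.0048, 0.0773]].

Step 3 — form the quadratic (x - mu)^T · Sigma^{-1} · (x - mu):
  Sigma^{-1} · (x - mu) = (-0.1787, 0.1401).
  (x - mu)^T · [Sigma^{-1} · (x - mu)] = (-3)·(-0.1787) + (2)·(0.1401) = 0.8164.

Step 4 — take square root: d = √(0.8164) ≈ 0.9036.

d(x, mu) = √(0.8164) ≈ 0.9036


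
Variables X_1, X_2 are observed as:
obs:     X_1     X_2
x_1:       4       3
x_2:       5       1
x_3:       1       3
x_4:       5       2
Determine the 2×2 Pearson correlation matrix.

Step 1 — column means:
  mean(X_1) = (4 + 5 + 1 + 5) / 4 = 15/4 = 3.75
  mean(X_2) = (3 + 1 + 3 + 2) / 4 = 9/4 = 2.25

Step 2 — sample variances and covariances s[i,j] = (1/(n-1)) · Σ_k (x_{k,i} - mean_i) · (x_{k,j} - mean_j), with n-1 = 3:
  s[X_1,X_1] = ((0.25)·(0.25) + (1.25)·(1.25) + (-2.75)·(-2.75) + (1.25)·(1.25)) / 3 = 10.75/3 = 3.5833
  s[X_1,X_2] = ((0.25)·(0.75) + (1.25)·(-1.25) + (-2.75)·(0.75) + (1.25)·(-0.25)) / 3 = -3.75/3 = -1.25
  s[X_2,X_2] = ((0.75)·(0.75) + (-1.25)·(-1.25) + (0.75)·(0.75) + (-0.25)·(-0.25)) / 3 = 2.75/3 = 0.9167
  Sample standard deviations s_i = √(s[i,i]):
  s(X_1) = √(3.5833) = 1.893
  s(X_2) = √(0.9167) = 0.9574

Step 3 — r_{ij} = s_{ij} / (s_i · s_j):
  r[X_1,X_1] = 1 (diagonal).
  r[X_1,X_2] = -1.25 / (1.893 · 0.9574) = -1.25 / 1.8124 = -0.6897
  r[X_2,X_2] = 1 (diagonal).

R is symmetric with unit diagonal. Assembling:

R = [[1, -0.6897],
 [-0.6897, 1]]


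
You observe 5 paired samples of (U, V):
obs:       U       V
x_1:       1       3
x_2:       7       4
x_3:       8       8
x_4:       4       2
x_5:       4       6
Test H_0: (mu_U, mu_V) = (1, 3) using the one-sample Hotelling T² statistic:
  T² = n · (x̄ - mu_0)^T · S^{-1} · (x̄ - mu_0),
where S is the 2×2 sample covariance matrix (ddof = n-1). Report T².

Step 1 — sample mean vector:
  mean(U) = (1 + 7 + 8 + 4 + 4) / 5 = 24/5 = 4.8
  mean(V) = (3 + 4 + 8 + 2 + 6) / 5 = 23/5 = 4.6
  x̄ = (4.8, 4.6),  deviation x̄ - mu_0 = (4.8, 4.6) - (1, 3) = (3.8, 1.6).

Step 2 — sample covariance matrix, S[i,j] = (1/(n-1)) · Σ_k (x_{k,i} - mean_i) · (x_{k,j} - mean_j), divisor n-1 = 4:
  S[U,U] = ((-3.8)·(-3.8) + (2.2)·(2.2) + (3.2)·(3.2) + (-0.8)·(-0.8) + (-0.8)·(-0.8)) / 4 = 30.8/4 = 7.7
  S[U,V] = ((-3.8)·(-1.6) + (2.2)·(-0.6) + (3.2)·(3.4) + (-0.8)·(-2.6) + (-0.8)·(1.4)) / 4 = 16.6/4 = 4.15
  S[V,V] = ((-1.6)·(-1.6) + (-0.6)·(-0.6) + (3.4)·(3.4) + (-2.6)·(-2.6) + (1.4)·(1.4)) / 4 = 23.2/4 = 5.8
  S = [[7.7, 4.15],
 [4.15, 5.8]].

Step 3 — invert S. det(S) = 7.7·5.8 - (4.15)² = 27.4375.
  S^{-1} = (1/det) · [[d, -b], [-b, a]] = [[0.2114, -0.1513],
 [-0.1513, 0.2806]].

Step 4 — quadratic form (x̄ - mu_0)^T · S^{-1} · (x̄ - mu_0):
  S^{-1} · (x̄ - mu_0) = (0.5613, -0.1257),
  (x̄ - mu_0)^T · [...] = (3.8)·(0.5613) + (1.6)·(-0.1257) = 1.9317.

Step 5 — scale by n: T² = 5 · 1.9317 = 9.6583.

T² ≈ 9.6583


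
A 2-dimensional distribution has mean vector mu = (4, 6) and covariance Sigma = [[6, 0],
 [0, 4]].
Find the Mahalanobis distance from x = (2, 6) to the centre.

Step 1 — centre the observation: (x - mu) = (-2, 0).

Step 2 — invert Sigma. det(Sigma) = 6·4 - (0)² = 24.
  Sigma^{-1} = (1/det) · [[d, -b], [-b, a]] = [[0.1667, 0],
 [0, 0.25]].

Step 3 — form the quadratic (x - mu)^T · Sigma^{-1} · (x - mu):
  Sigma^{-1} · (x - mu) = (-0.3333, 0).
  (x - mu)^T · [Sigma^{-1} · (x - mu)] = (-2)·(-0.3333) + (0)·(0) = 0.6667.

Step 4 — take square root: d = √(0.6667) ≈ 0.8165.

d(x, mu) = √(0.6667) ≈ 0.8165


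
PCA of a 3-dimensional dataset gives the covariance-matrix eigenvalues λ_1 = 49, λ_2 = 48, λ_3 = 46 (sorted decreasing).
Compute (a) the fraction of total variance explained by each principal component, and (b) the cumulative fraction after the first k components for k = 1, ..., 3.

Step 1 — total variance = trace(Sigma) = Σ λ_i = 49 + 48 + 46 = 143.

Step 2 — fraction explained by component i = λ_i / Σ λ:
  PC1: 49/143 = 0.3427
  PC2: 48/143 = 0.3357
  PC3: 46/143 = 0.3217

Step 3 — cumulative fraction after k components = (λ_1 + ... + λ_k) / Σ λ:
  k = 1: 49/143 = 0.3427
  k = 2: (49 + 48)/143 = 97/143 = 0.6783
  k = 3: (49 + 48 + 46)/143 = 143/143 = 1

Summary (fraction, with percent):

explained: PC1 0.3427 (34.27%), PC2 0.3357 (33.57%), PC3 0.3217 (32.17%);  cumulative: 0.3427, 0.6783, 1


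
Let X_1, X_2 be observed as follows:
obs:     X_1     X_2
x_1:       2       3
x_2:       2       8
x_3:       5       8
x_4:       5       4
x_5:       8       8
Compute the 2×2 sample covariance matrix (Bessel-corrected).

Step 1 — column means:
  mean(X_1) = (2 + 2 + 5 + 5 + 8) / 5 = 22/5 = 4.4
  mean(X_2) = (3 + 8 + 8 + 4 + 8) / 5 = 31/5 = 6.2

Step 2 — sample covariance S[i,j] = (1/(n-1)) · Σ_k (x_{k,i} - mean_i) · (x_{k,j} - mean_j), with n-1 = 4.
  S[X_1,X_1] = ((-2.4)·(-2.4) + (-2.4)·(-2.4) + (0.6)·(0.6) + (0.6)·(0.6) + (3.6)·(3.6)) / 4 = 25.2/4 = 6.3
  S[X_1,X_2] = ((-2.4)·(-3.2) + (-2.4)·(1.8) + (0.6)·(1.8) + (0.6)·(-2.2) + (3.6)·(1.8)) / 4 = 9.6/4 = 2.4
  S[X_2,X_2] = ((-3.2)·(-3.2) + (1.8)·(1.8) + (1.8)·(1.8) + (-2.2)·(-2.2) + (1.8)·(1.8)) / 4 = 24.8/4 = 6.2

S is symmetric (S[j,i] = S[i,j]). Assembling:

S = [[6.3, 2.4],
 [2.4, 6.2]]


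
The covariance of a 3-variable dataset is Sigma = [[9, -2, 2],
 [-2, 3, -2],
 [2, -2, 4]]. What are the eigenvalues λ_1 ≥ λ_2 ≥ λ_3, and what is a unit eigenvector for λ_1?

Step 1 — characteristic polynomial p(λ) = det(λI - Sigma) = λ³ - tr·λ² + c_1·λ - det, where tr = trace, c_1 = sum of the principal 2×2 minors, det = det(Sigma):
  tr = 9 + 3 + 4 = 16,
  c_1 = (9·3 - (-2)²) + (9·4 - (2)²) + (3·4 - (-2)²) = 23 + 32 + 8 = 63,
  det = 9·(3·4 - (-2)²) - (-2)·((-2)·4 - (-2)·(2)) + (2)·((-2)·(-2) - 3·(2)) = 9·(8) - (-2)·(-4) + (2)·(-2) = 60.
  So p(λ) = λ³ - 16λ² + 63λ - 60.
Step 2 — look for an integer root (rational root theorem: any rational root is an integer divisor of 60). Testing λ = 4:
  p(4) = 64 - 256 + 252 - 60 = 0  ✓
  Dividing out (λ - 4): p(λ) = (λ - 4)(λ² - 12λ + 15).
Step 3 — remaining eigenvalues from the quadratic λ² - 12λ + 15 = 0:
  Δ = 12² - 4·15 = 144 - 60 = 84,  λ = (12 ± √84)/2 = (12 ± 9.1652)/2 ≈ 10.5826 or 1.4174.
  Sorted: λ_1 = 10.5826,  λ_2 = 4,  λ_3 = 1.4174  (check: sum = 16 = tr ✓).

Step 4 — unit eigenvector for λ_1 ≈ 10.5826: v spans the null space of (Sigma - λ_1 I), whose rows are
  r_1 = (-1.5826, -2, 2),  r_2 = (-2, -7.5826, -2),  r_3 = (2, -2, -6.5826).
  v is orthogonal to every row, so take v ∝ r_1 × r_2 = ((-2)·(-2) - (2)·(-7.5826), (2)·(-2) - (-1.5826)·(-2), (-1.5826)·(-7.5826) - (-2)·(-2)) ≈ (19.1652, -7.1652, 8).
  Let u = (19.1652, -7.1652, 8).
  ||u|| = √((19.1652)² + (-7.1652)² + (8)²) = √(482.6424) ≈ 21.9691,  v_1 = u/||u|| ≈ (0.8724, -0.3261, 0.3641) (||v_1|| = 1).

λ_1 = 10.5826,  λ_2 = 4,  λ_3 = 1.4174;  v_1 ≈ (0.8724, -0.3261, 0.3641)


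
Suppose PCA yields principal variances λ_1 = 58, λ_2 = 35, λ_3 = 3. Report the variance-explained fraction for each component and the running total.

Step 1 — total variance = trace(Sigma) = Σ λ_i = 58 + 35 + 3 = 96.

Step 2 — fraction explained by component i = λ_i / Σ λ:
  PC1: 58/96 = 0.6042
  PC2: 35/96 = 0.3646
  PC3: 3/96 = 0.0312

Step 3 — cumulative fraction after k components = (λ_1 + ... + λ_k) / Σ λ:
  k = 1: 58/96 = 0.6042
  k = 2: (58 + 35)/96 = 93/96 = 0.9688
  k = 3: (58 + 35 + 3)/96 = 96/96 = 1

Summary (fraction, with percent):

explained: PC1 0.6042 (60.42%), PC2 0.3646 (36.46%), PC3 0.0312 (3.12%);  cumulative: 0.6042, 0.9688, 1


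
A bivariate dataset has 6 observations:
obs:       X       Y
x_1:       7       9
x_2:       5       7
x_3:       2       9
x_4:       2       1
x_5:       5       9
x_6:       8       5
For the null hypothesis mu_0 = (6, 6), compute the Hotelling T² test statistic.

Step 1 — sample mean vector:
  mean(X) = (7 + 5 + 2 + 2 + 5 + 8) / 6 = 29/6 = 4.8333
  mean(Y) = (9 + 7 + 9 + 1 + 9 + 5) / 6 = 40/6 = 6.6667
  x̄ = (4.8333, 6.6667),  deviation x̄ - mu_0 = (4.8333, 6.6667) - (6, 6) = (-1.1667, 0.6667).

Step 2 — sample covariance matrix, S[i,j] = (1/(n-1)) · Σ_k (x_{k,i} - mean_i) · (x_{k,j} - mean_j), divisor n-1 = 5:
  S[X,X] = ((2.1667)·(2.1667) + (0.1667)·(0.1667) + (-2.8333)·(-2.8333) + (-2.8333)·(-2.8333) + (0.1667)·(0.1667) + (3.1667)·(3.1667)) / 5 = 30.8333/5 = 6.1667
  S[X,Y] = ((2.1667)·(2.3333) + (0.1667)·(0.3333) + (-2.8333)·(2.3333) + (-2.8333)·(-5.6667) + (0.1667)·(2.3333) + (3.1667)·(-1.6667)) / 5 = 9.6667/5 = 1.9333
  S[Y,Y] = ((2.3333)·(2.3333) + (0.3333)·(0.3333) + (2.3333)·(2.3333) + (-5.6667)·(-5.6667) + (2.3333)·(2.3333) + (-1.6667)·(-1.6667)) / 5 = 51.3333/5 = 10.2667
  S = [[6.1667, 1.9333],
 [1.9333, 10.2667]].

Step 3 — invert S. det(S) = 6.1667·10.2667 - (1.9333)² = 59.5733.
  S^{-1} = (1/det) · [[d, -b], [-b, a]] = [[0.1723, -0.0325],
 [-0.0325, 0.1035]].

Step 4 — quadratic form (x̄ - mu_0)^T · S^{-1} · (x̄ - mu_0):
  S^{-1} · (x̄ - mu_0) = (-0.2227, 0.1069),
  (x̄ - mu_0)^T · [...] = (-1.1667)·(-0.2227) + (0.6667)·(0.1069) = 0.3311.

Step 5 — scale by n: T² = 6 · 0.3311 = 1.9863.

T² ≈ 1.9863


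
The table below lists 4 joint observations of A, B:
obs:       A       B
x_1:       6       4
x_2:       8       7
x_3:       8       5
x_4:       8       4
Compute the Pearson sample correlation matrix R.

Step 1 — column means:
  mean(A) = (6 + 8 + 8 + 8) / 4 = 30/4 = 7.5
  mean(B) = (4 + 7 + 5 + 4) / 4 = 20/4 = 5

Step 2 — sample variances and covariances s[i,j] = (1/(n-1)) · Σ_k (x_{k,i} - mean_i) · (x_{k,j} - mean_j), with n-1 = 3:
  s[A,A] = ((-1.5)·(-1.5) + (0.5)·(0.5) + (0.5)·(0.5) + (0.5)·(0.5)) / 3 = 3/3 = 1
  s[A,B] = ((-1.5)·(-1) + (0.5)·(2) + (0.5)·(0) + (0.5)·(-1)) / 3 = 2/3 = 0.6667
  s[B,B] = ((-1)·(-1) + (2)·(2) + (0)·(0) + (-1)·(-1)) / 3 = 6/3 = 2
  Sample standard deviations s_i = √(s[i,i]):
  s(A) = √(1) = 1
  s(B) = √(2) = 1.4142

Step 3 — r_{ij} = s_{ij} / (s_i · s_j):
  r[A,A] = 1 (diagonal).
  r[A,B] = 0.6667 / (1 · 1.4142) = 0.6667 / 1.4142 = 0.4714
  r[B,B] = 1 (diagonal).

R is symmetric with unit diagonal. Assembling:

R = [[1, 0.4714],
 [0.4714, 1]]


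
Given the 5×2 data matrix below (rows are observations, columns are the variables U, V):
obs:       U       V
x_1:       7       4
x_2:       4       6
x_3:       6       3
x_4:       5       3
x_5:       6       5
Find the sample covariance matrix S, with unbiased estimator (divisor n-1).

Step 1 — column means:
  mean(U) = (7 + 4 + 6 + 5 + 6) / 5 = 28/5 = 5.6
  mean(V) = (4 + 6 + 3 + 3 + 5) / 5 = 21/5 = 4.2

Step 2 — sample covariance S[i,j] = (1/(n-1)) · Σ_k (x_{k,i} - mean_i) · (x_{k,j} - mean_j), with n-1 = 4.
  S[U,U] = ((1.4)·(1.4) + (-1.6)·(-1.6) + (0.4)·(0.4) + (-0.6)·(-0.6) + (0.4)·(0.4)) / 4 = 5.2/4 = 1.3
  S[U,V] = ((1.4)·(-0.2) + (-1.6)·(1.8) + (0.4)·(-1.2) + (-0.6)·(-1.2) + (0.4)·(0.8)) / 4 = -2.6/4 = -0.65
  S[V,V] = ((-0.2)·(-0.2) + (1.8)·(1.8) + (-1.2)·(-1.2) + (-1.2)·(-1.2) + (0.8)·(0.8)) / 4 = 6.8/4 = 1.7

S is symmetric (S[j,i] = S[i,j]). Assembling:

S = [[1.3, -0.65],
 [-0.65, 1.7]]


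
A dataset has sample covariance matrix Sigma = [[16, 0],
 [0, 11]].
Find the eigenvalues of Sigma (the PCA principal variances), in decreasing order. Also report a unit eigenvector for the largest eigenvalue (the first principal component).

Step 1 — characteristic polynomial of 2×2 Sigma:
  det(Sigma - λI) = λ² - trace · λ + det = 0.
  trace = 16 + 11 = 27, det = 16·11 - (0)² = 176.
Step 2 — discriminant:
  Δ = trace² - 4·det = 729 - 704 = 25.
Step 3 — eigenvalues:
  λ = (trace ± √Δ)/2 = (27 ± 5)/2,
  λ_1 = 16,  λ_2 = 11.

Step 4 — unit eigenvector for λ_1: Sigma is diagonal, so its eigenvectors are the coordinate axes. λ_1 = 16 is the diagonal entry on the first coordinate axis, hence
  v_1 = (1, 0) (||v_1|| = 1).

λ_1 = 16,  λ_2 = 11;  v_1 ≈ (1, 0)


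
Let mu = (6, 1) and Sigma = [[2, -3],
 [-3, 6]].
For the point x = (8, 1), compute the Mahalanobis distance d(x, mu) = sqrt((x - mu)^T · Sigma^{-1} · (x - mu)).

Step 1 — centre the observation: (x - mu) = (2, 0).

Step 2 — invert Sigma. det(Sigma) = 2·6 - (-3)² = 3.
  Sigma^{-1} = (1/det) · [[d, -b], [-b, a]] = [[2, 1],
 [1, 0.6667]].

Step 3 — form the quadratic (x - mu)^T · Sigma^{-1} · (x - mu):
  Sigma^{-1} · (x - mu) = (4, 2).
  (x - mu)^T · [Sigma^{-1} · (x - mu)] = (2)·(4) + (0)·(2) = 8.

Step 4 — take square root: d = √(8) ≈ 2.8284.

d(x, mu) = √(8) ≈ 2.8284


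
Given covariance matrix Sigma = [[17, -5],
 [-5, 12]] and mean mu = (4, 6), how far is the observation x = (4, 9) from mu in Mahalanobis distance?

Step 1 — centre the observation: (x - mu) = (0, 3).

Step 2 — invert Sigma. det(Sigma) = 17·12 - (-5)² = 179.
  Sigma^{-1} = (1/det) · [[d, -b], [-b, a]] = [[0.067, 0.0279],
 [0.0279, 0.095]].

Step 3 — form the quadratic (x - mu)^T · Sigma^{-1} · (x - mu):
  Sigma^{-1} · (x - mu) = (0.0838, 0.2849).
  (x - mu)^T · [Sigma^{-1} · (x - mu)] = (0)·(0.0838) + (3)·(0.2849) = 0.8547.

Step 4 — take square root: d = √(0.8547) ≈ 0.9245.

d(x, mu) = √(0.8547) ≈ 0.9245


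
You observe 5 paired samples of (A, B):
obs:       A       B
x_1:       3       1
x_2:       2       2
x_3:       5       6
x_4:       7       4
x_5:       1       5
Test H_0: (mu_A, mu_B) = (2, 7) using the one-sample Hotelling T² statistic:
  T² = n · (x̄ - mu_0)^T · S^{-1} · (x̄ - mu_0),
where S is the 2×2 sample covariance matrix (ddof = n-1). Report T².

Step 1 — sample mean vector:
  mean(A) = (3 + 2 + 5 + 7 + 1) / 5 = 18/5 = 3.6
  mean(B) = (1 + 2 + 6 + 4 + 5) / 5 = 18/5 = 3.6
  x̄ = (3.6, 3.6),  deviation x̄ - mu_0 = (3.6, 3.6) - (2, 7) = (1.6, -3.4).

Step 2 — sample covariance matrix, S[i,j] = (1/(n-1)) · Σ_k (x_{k,i} - mean_i) · (x_{k,j} - mean_j), divisor n-1 = 4:
  S[A,A] = ((-0.6)·(-0.6) + (-1.6)·(-1.6) + (1.4)·(1.4) + (3.4)·(3.4) + (-2.6)·(-2.6)) / 4 = 23.2/4 = 5.8
  S[A,B] = ((-0.6)·(-2.6) + (-1.6)·(-1.6) + (1.4)·(2.4) + (3.4)·(0.4) + (-2.6)·(1.4)) / 4 = 5.2/4 = 1.3
  S[B,B] = ((-2.6)·(-2.6) + (-1.6)·(-1.6) + (2.4)·(2.4) + (0.4)·(0.4) + (1.4)·(1.4)) / 4 = 17.2/4 = 4.3
  S = [[5.8, 1.3],
 [1.3, 4.3]].

Step 3 — invert S. det(S) = 5.8·4.3 - (1.3)² = 23.25.
  S^{-1} = (1/det) · [[d, -b], [-b, a]] = [[0.1849, -0.0559],
 [-0.0559, 0.2495]].

Step 4 — quadratic form (x̄ - mu_0)^T · S^{-1} · (x̄ - mu_0):
  S^{-1} · (x̄ - mu_0) = (0.486, -0.9376),
  (x̄ - mu_0)^T · [...] = (1.6)·(0.486) + (-3.4)·(-0.9376) = 3.9656.

Step 5 — scale by n: T² = 5 · 3.9656 = 19.828.

T² ≈ 19.828
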